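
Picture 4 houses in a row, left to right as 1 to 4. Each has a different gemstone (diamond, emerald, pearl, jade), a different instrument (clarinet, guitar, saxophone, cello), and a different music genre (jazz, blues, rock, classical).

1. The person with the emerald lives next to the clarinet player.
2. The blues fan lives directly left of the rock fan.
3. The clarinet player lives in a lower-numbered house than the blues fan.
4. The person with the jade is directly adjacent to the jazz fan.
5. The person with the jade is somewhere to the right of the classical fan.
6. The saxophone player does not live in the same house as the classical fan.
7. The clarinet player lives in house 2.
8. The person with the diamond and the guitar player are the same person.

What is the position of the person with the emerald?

From clue 7, the clarinet player must be in house 2.
Clue 3: the blues fan is in house 3.
The only music genre still possible for house 4 is rock.
The person with the emerald is narrowed to house 1 or 3; consider each.
Placing it in house 3 leads to a contradiction, so it's in house 1.
The person with the diamond is narrowed to house 3 or 4; consider each.
Placing it in house 3 leads to a contradiction, so it's in house 4.
Clue 8: the guitar player is in house 4.
The person with the jade is narrowed to house 2 or 3; consider each.
Placing it in house 2 leads to a contradiction, so it's in house 3.
Clue 4 places the jazz fan in house 2.
House 2's gemstone must be pearl (nothing else left).
That leaves classical as the music genre for house 1.
Clue 6 places the saxophone player in house 3.
So house 1 gets cello for instrument.
So: house 1 = emerald/cello/classical, house 2 = pearl/clarinet/jazz, house 3 = jade/saxophone/blues, house 4 = diamond/guitar/rock.

1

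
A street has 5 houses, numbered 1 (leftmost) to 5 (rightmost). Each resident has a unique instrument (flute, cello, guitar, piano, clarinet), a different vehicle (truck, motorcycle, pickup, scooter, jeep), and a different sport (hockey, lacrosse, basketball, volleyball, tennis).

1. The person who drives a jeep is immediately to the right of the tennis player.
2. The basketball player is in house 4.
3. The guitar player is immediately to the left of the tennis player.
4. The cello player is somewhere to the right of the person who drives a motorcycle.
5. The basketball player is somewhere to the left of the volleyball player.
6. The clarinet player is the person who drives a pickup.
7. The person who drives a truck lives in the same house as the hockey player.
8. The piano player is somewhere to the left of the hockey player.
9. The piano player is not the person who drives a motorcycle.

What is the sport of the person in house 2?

hockey

Clue 2: the basketball player is in house 4.
Clue 5 places the volleyball player in house 5.
House 1 sport: only lacrosse fits.
The guitar player is narrowed to house 1 or 2; consider each.
Placing it in house 1 leads to a contradiction, so it's in house 2.
From clue 3, the tennis player must be in house 3.
House 1's instrument must be piano (nothing else left).
House 2 sport: only hockey fits.
From clue 1, the person who drives a jeep must be in house 4.
Clue 7: the person who drives a truck is in house 2.
That leaves scooter as the vehicle for house 1.
That leaves pickup as the vehicle for house 5.
By clue 6, the clarinet player is in house 5.
So house 3 gets flute for instrument.
House 4 instrument: only cello fits.
So house 3 gets motorcycle for vehicle.
So: house 1 = piano/scooter/lacrosse, house 2 = guitar/truck/hockey, house 3 = flute/motorcycle/tennis, house 4 = cello/jeep/basketball, house 5 = clarinet/pickup/volleyball.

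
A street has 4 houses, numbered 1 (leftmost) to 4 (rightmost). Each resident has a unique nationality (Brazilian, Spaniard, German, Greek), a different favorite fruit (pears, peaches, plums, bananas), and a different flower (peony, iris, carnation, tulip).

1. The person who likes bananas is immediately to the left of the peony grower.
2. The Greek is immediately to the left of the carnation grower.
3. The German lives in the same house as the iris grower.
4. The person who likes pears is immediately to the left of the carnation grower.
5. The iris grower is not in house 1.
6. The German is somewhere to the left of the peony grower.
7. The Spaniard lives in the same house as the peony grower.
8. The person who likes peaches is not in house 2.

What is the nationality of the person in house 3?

House 1's flower must be tulip (nothing else left).
The German is narrowed to house 2 or 3; consider each.
Placing it in house 2 leads to a contradiction, so it's in house 3.
By clue 3, the iris grower is in house 3.
Clue 6: the peony grower is in house 4.
By clue 7, the Spaniard is in house 4.
House 2's flower must be carnation (nothing else left).
The person who likes bananas is in house 3 (clue 1).
By clue 2, the Greek is in house 1.
Clue 4: the person who likes pears is in house 1.
The only nationality still possible for house 2 is Brazilian.
That leaves plums as the favorite fruit for house 2.
The only favorite fruit still possible for house 4 is peaches.
So: house 1 = Greek/pears/tulip, house 2 = Brazilian/plums/carnation, house 3 = German/bananas/iris, house 4 = Spaniard/peaches/peony.

German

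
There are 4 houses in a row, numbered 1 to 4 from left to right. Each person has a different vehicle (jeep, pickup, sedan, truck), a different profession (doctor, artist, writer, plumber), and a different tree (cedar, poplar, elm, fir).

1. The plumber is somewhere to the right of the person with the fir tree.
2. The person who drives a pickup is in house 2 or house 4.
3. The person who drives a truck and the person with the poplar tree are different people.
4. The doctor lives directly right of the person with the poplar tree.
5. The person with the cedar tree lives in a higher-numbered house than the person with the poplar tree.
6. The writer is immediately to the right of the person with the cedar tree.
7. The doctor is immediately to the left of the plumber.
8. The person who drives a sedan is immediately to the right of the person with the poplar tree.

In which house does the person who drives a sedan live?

2

The only profession still possible for house 1 is artist.
That leaves doctor as the profession for house 2.
That leaves elm as the tree for house 4.
Clue 4: the person with the poplar tree is in house 1.
Clue 7 places the plumber in house 3.
Clue 8 places the person who drives a sedan in house 2.
The only profession still possible for house 4 is writer.
From clue 1, the person with the fir tree must be in house 2.
The person with the cedar tree is in house 3 (clue 6).
House 1 vehicle: only jeep fits.
The only vehicle still possible for house 3 is truck.
So house 4 gets pickup for vehicle.
So: house 1 = jeep/artist/poplar, house 2 = sedan/doctor/fir, house 3 = truck/plumber/cedar, house 4 = pickup/writer/elm.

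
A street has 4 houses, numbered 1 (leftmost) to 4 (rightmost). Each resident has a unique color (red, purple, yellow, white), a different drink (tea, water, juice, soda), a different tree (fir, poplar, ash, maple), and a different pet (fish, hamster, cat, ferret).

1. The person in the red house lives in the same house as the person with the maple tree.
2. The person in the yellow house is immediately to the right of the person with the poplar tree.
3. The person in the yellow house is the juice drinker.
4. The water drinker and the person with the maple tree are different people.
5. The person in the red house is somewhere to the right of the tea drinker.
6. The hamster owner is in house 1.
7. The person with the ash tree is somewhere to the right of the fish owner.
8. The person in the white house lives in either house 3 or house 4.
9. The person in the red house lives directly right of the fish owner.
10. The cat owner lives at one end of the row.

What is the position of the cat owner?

Clue 6: the hamster owner is in house 1.
The only color still possible for house 1 is purple.
The only pet still possible for house 4 is cat.
House 2 color: only yellow fits.
The person with the poplar tree is in house 1 (clue 2).
Clue 3 places the juice drinker in house 2.
House 2's tree must be fir (nothing else left).
The person in the red house is narrowed to house 3 or 4; consider each.
Placing it in house 4 leads to a contradiction, so it's in house 3.
The person with the maple tree is in house 3 (clue 1).
Clue 5: the tea drinker is in house 1.
By clue 9, the fish owner is in house 2.
The only color still possible for house 4 is white.
House 3 drink: only soda fits.
House 4 drink: only water fits.
The only tree still possible for house 4 is ash.
The only pet still possible for house 3 is ferret.
So: house 1 = purple/tea/poplar/hamster, house 2 = yellow/juice/fir/fish, house 3 = red/soda/maple/ferret, house 4 = white/water/ash/cat.

4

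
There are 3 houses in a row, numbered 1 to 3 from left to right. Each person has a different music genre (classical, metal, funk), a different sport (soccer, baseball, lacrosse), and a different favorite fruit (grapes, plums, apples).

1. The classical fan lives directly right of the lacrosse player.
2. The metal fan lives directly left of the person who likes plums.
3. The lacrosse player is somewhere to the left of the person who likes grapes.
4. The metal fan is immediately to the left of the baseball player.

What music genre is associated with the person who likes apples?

So house 1 gets apples for favorite fruit.
The classical fan is narrowed to house 2 or 3; consider each.
Placing it in house 3 leads to a contradiction, so it's in house 2.
From clue 1, the lacrosse player must be in house 1.
The only music genre still possible for house 1 is metal.
That leaves funk as the music genre for house 3.
By clue 2, the person who likes plums is in house 2.
From clue 4, the baseball player must be in house 2.
That leaves soccer as the sport for house 3.
So house 3 gets grapes for favorite fruit.
So: house 1 = metal/lacrosse/apples, house 2 = classical/baseball/plums, house 3 = funk/soccer/grapes.

metal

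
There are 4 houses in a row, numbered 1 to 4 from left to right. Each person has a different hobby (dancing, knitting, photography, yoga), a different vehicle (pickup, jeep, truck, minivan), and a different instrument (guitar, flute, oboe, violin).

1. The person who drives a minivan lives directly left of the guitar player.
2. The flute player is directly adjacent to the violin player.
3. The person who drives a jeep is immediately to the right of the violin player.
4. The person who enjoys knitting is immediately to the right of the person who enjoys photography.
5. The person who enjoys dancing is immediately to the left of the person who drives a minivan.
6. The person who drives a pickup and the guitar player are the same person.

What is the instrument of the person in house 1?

violin

The only vehicle still possible for house 1 is truck.
The person who enjoys dancing is narrowed to house 1 or 2; consider each.
Placing it in house 1 leads to a contradiction, so it's in house 2.
By clue 5, the person who drives a minivan is in house 3.
House 2 vehicle: only jeep fits.
The only vehicle still possible for house 4 is pickup.
Clue 1 places the guitar player in house 4.
Clue 3 places the violin player in house 1.
Clue 4: the person who enjoys knitting is in house 4.
Clue 4: the person who enjoys photography is in house 3.
So house 1 gets yoga for hobby.
By clue 2, the flute player is in house 2.
That leaves oboe as the instrument for house 3.
So: house 1 = yoga/truck/violin, house 2 = dancing/jeep/flute, house 3 = photography/minivan/oboe, house 4 = knitting/pickup/guitar.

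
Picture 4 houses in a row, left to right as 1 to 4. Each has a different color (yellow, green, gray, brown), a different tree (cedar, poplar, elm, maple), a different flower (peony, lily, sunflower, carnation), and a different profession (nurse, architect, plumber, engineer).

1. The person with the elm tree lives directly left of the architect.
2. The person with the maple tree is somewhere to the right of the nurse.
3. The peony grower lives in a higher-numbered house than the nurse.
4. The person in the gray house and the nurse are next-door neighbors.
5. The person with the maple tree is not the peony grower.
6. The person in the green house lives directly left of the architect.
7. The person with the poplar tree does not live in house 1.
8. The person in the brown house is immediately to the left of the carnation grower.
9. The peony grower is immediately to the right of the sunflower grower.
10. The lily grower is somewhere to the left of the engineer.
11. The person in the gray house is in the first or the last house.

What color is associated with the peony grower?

brown

So house 1 gets plumber for profession.
That leaves lily as the flower for house 1.
The person in the gray house is narrowed to house 1 or 4; consider each.
Placing it in house 4 leads to a contradiction, so it's in house 1.
By clue 4, the nurse is in house 2.
So house 4 gets yellow for color.
So house 1 gets cedar for tree.
House 2's flower must be sunflower (nothing else left).
The peony grower is in house 3 (clue 9).
House 4 flower: only carnation fits.
By clue 5, the person with the maple tree is in house 4.
The person in the brown house is in house 3 (clue 8).
That leaves green as the color for house 2.
By clue 6, the architect is in house 3.
That leaves engineer as the profession for house 4.
Clue 1: the person with the elm tree is in house 2.
House 3's tree must be poplar (nothing else left).
So: house 1 = gray/cedar/lily/plumber, house 2 = green/elm/sunflower/nurse, house 3 = brown/poplar/peony/architect, house 4 = yellow/maple/carnation/engineer.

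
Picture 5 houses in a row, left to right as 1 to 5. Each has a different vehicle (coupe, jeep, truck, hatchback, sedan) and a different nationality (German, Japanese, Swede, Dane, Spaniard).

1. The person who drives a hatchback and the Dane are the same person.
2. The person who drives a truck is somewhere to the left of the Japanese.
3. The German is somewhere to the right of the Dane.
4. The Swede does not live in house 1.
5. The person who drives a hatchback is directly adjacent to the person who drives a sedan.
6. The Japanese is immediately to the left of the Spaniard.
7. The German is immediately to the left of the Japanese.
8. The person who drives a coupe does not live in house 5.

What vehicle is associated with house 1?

hatchback

So house 1 gets Dane for nationality.
Clue 1 places the person who drives a hatchback in house 1.
The person who drives a sedan is in house 2 (clue 5).
House 5 vehicle: only jeep fits.
From clue 2, the Japanese must be in house 4.
By clue 6, the Spaniard is in house 5.
The German is in house 3 (clue 7).
That leaves truck as the vehicle for house 3.
House 4's vehicle must be coupe (nothing else left).
So house 2 gets Swede for nationality.
So: house 1 = hatchback/Dane, house 2 = sedan/Swede, house 3 = truck/German, house 4 = coupe/Japanese, house 5 = jeep/Spaniard.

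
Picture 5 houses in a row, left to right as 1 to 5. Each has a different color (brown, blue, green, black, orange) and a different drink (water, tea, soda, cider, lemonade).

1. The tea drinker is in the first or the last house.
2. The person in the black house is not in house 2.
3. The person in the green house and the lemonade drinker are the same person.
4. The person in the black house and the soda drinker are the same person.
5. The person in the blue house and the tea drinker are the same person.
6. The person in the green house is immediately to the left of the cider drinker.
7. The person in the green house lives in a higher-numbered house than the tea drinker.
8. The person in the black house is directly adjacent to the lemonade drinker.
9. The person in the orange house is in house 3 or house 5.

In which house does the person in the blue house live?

1

Clue 7 places the tea drinker in house 1.
By clue 5, the person in the blue house is in house 1.
The person in the orange house is narrowed to house 3 or 5; consider each.
Placing it in house 3 leads to a contradiction, so it's in house 5.
The person in the black house is narrowed to house 3 or 4; consider each.
Placing it in house 4 leads to a contradiction, so it's in house 3.
By clue 4, the soda drinker is in house 3.
Clue 6 places the person in the green house in house 4.
Clue 6 places the cider drinker in house 5.
So house 2 gets brown for color.
By clue 3, the lemonade drinker is in house 4.
So house 2 gets water for drink.
So: house 1 = blue/tea, house 2 = brown/water, house 3 = black/soda, house 4 = green/lemonade, house 5 = orange/cider.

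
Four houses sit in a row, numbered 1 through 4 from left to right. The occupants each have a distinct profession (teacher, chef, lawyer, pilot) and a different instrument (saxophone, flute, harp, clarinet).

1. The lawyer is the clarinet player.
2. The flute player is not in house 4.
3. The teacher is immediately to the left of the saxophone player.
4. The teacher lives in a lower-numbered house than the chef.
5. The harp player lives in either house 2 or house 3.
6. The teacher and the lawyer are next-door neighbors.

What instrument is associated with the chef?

saxophone

The harp player is narrowed to house 2 or 3; consider each.
Placing it in house 2 leads to a contradiction, so it's in house 3.
That leaves flute as the instrument for house 1.
The lawyer is narrowed to house 2 or 4; consider each.
Placing it in house 4 leads to a contradiction, so it's in house 2.
From clue 1, the clarinet player must be in house 2.
House 4 instrument: only saxophone fits.
Clue 3 places the teacher in house 3.
By clue 4, the chef is in house 4.
House 1's profession must be pilot (nothing else left).
So: house 1 = pilot/flute, house 2 = lawyer/clarinet, house 3 = teacher/harp, house 4 = chef/saxophone.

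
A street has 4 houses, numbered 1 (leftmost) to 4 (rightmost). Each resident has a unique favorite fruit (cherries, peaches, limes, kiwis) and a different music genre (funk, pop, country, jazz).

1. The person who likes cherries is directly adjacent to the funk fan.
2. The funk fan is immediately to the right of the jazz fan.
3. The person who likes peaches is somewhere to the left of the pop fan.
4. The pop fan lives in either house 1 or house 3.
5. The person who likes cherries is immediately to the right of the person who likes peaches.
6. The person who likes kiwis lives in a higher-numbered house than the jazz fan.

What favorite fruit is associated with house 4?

Clue 4 places the pop fan in house 3.
The person who likes cherries is in house 3 (clue 1).
Clue 2: the funk fan is in house 2.
By clue 2, the jazz fan is in house 1.
From clue 5, the person who likes peaches must be in house 2.
House 1 favorite fruit: only limes fits.
House 4 favorite fruit: only kiwis fits.
So house 4 gets country for music genre.
So: house 1 = limes/jazz, house 2 = peaches/funk, house 3 = cherries/pop, house 4 = kiwis/country.

kiwis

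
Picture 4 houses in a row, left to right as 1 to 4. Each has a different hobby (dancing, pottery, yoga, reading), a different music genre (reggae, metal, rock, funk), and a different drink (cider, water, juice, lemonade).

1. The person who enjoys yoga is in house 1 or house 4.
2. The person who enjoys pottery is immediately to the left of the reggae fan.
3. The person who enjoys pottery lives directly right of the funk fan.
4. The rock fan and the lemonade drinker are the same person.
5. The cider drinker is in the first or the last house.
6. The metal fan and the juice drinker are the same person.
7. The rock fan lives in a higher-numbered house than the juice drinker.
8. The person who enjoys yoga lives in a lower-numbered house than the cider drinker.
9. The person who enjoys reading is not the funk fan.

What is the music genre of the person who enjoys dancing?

Clue 8: the person who enjoys yoga is in house 1.
Clue 8: the cider drinker is in house 4.
That leaves reggae as the music genre for house 4.
By clue 2, the person who enjoys pottery is in house 3.
By clue 3, the funk fan is in house 2.
That leaves dancing as the hobby for house 2.
House 4's hobby must be reading (nothing else left).
The only music genre still possible for house 1 is metal.
House 3's music genre must be rock (nothing else left).
Clue 4: the lemonade drinker is in house 3.
The juice drinker is in house 1 (clue 6).
The only drink still possible for house 2 is water.
So: house 1 = yoga/metal/juice, house 2 = dancing/funk/water, house 3 = pottery/rock/lemonade, house 4 = reading/reggae/cider.

funk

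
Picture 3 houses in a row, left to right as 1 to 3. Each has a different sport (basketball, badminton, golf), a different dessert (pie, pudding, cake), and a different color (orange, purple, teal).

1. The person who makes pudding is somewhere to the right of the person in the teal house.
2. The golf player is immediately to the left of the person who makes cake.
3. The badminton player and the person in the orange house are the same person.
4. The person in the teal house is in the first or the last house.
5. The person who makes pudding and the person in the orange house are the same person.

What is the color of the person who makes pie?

teal

By clue 4, the person in the teal house is in house 1.
The only dessert still possible for house 1 is pie.
The badminton player is narrowed to house 2 or 3; consider each.
Placing it in house 2 leads to a contradiction, so it's in house 3.
The person in the orange house is in house 3 (clue 3).
From clue 5, the person who makes pudding must be in house 3.
That leaves cake as the dessert for house 2.
The only color still possible for house 2 is purple.
The golf player is in house 1 (clue 2).
So house 2 gets basketball for sport.
So: house 1 = golf/pie/teal, house 2 = basketball/cake/purple, house 3 = badminton/pudding/orange.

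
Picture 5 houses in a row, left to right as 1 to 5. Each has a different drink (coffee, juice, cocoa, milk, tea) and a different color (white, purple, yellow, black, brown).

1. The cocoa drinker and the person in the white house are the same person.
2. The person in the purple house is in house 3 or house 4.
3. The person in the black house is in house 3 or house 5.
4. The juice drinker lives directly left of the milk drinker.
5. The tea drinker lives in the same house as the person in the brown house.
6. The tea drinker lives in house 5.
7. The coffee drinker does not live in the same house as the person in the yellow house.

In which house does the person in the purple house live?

By clue 6, the tea drinker is in house 5.
Clue 5: the person in the brown house is in house 5.
House 3 color: only black fits.
House 4 color: only purple fits.
The cocoa drinker is narrowed to house 1 or 2; consider each.
Placing it in house 2 leads to a contradiction, so it's in house 1.
From clue 1, the person in the white house must be in house 1.
That leaves yellow as the color for house 2.
The only drink still possible for house 2 is juice.
Clue 4: the milk drinker is in house 3.
That leaves coffee as the drink for house 4.
So: house 1 = cocoa/white, house 2 = juice/yellow, house 3 = milk/black, house 4 = coffee/purple, house 5 = tea/brown.

4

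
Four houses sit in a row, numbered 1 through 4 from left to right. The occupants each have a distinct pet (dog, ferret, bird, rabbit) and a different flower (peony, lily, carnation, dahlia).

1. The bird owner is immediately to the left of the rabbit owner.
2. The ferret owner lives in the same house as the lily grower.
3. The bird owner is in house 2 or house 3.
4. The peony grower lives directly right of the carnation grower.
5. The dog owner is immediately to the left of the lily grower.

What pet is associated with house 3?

bird

So house 1 gets dog for pet.
The lily grower is in house 2 (clue 5).
Clue 2 places the ferret owner in house 2.
Clue 4: the peony grower is in house 4.
Clue 4: the carnation grower is in house 3.
House 3 pet: only bird fits.
That leaves rabbit as the pet for house 4.
So house 1 gets dahlia for flower.
So: house 1 = dog/dahlia, house 2 = ferret/lily, house 3 = bird/carnation, house 4 = rabbit/peony.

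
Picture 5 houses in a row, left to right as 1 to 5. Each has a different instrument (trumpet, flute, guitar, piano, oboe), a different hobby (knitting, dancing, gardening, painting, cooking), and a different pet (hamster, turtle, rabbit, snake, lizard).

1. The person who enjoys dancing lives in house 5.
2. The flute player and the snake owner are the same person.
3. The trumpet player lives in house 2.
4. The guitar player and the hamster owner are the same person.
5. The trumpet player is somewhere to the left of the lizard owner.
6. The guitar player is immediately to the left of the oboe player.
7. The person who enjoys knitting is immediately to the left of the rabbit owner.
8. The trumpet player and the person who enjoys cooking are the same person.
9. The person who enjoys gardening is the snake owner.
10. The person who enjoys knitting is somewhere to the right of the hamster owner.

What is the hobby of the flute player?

By clue 1, the person who enjoys dancing is in house 5.
By clue 3, the trumpet player is in house 2.
From clue 8, the person who enjoys cooking must be in house 2.
The guitar player is in house 3 (clue 6).
By clue 6, the oboe player is in house 4.
So house 2 gets turtle for pet.
Clue 2 places the flute player in house 1.
Clue 2: the snake owner is in house 1.
By clue 4, the hamster owner is in house 3.
By clue 9, the person who enjoys gardening is in house 1.
The person who enjoys knitting is in house 4 (clue 10).
That leaves piano as the instrument for house 5.
So house 3 gets painting for hobby.
By clue 7, the rabbit owner is in house 5.
That leaves lizard as the pet for house 4.
So: house 1 = flute/gardening/snake, house 2 = trumpet/cooking/turtle, house 3 = guitar/painting/hamster, house 4 = oboe/knitting/lizard, house 5 = piano/dancing/rabbit.

gardening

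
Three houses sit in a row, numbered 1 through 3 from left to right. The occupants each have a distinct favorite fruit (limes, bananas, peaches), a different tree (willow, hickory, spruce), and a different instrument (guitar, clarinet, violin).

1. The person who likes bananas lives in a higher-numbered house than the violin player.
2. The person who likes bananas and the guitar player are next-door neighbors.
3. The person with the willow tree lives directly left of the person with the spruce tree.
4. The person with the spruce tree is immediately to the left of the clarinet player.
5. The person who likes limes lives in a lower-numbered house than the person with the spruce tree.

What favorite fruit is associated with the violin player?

limes

The person with the spruce tree is in house 2 (clue 4).
From clue 4, the clarinet player must be in house 3.
Clue 5 places the person who likes limes in house 1.
That leaves hickory as the tree for house 3.
House 1 tree: only willow fits.
The person who likes bananas is narrowed to house 2 or 3; consider each.
Placing it in house 2 leads to a contradiction, so it's in house 3.
By clue 2, the guitar player is in house 2.
House 2 favorite fruit: only peaches fits.
The only instrument still possible for house 1 is violin.
So: house 1 = limes/willow/violin, house 2 = peaches/spruce/guitar, house 3 = bananas/hickory/clarinet.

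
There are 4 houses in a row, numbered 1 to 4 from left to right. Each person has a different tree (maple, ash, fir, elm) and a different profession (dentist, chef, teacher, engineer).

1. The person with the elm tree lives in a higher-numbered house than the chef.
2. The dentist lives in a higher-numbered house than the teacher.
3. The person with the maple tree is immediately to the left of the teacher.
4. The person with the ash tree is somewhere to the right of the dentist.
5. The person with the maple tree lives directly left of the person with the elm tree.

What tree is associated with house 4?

ash

So house 4 gets engineer for profession.
By clue 2, the dentist is in house 3.
The teacher is in house 2 (clue 2).
The person with the maple tree is in house 1 (clue 3).
Clue 4 places the person with the ash tree in house 4.
Clue 5 places the person with the elm tree in house 2.
That leaves fir as the tree for house 3.
House 1 profession: only chef fits.
So: house 1 = maple/chef, house 2 = elm/teacher, house 3 = fir/dentist, house 4 = ash/engineer.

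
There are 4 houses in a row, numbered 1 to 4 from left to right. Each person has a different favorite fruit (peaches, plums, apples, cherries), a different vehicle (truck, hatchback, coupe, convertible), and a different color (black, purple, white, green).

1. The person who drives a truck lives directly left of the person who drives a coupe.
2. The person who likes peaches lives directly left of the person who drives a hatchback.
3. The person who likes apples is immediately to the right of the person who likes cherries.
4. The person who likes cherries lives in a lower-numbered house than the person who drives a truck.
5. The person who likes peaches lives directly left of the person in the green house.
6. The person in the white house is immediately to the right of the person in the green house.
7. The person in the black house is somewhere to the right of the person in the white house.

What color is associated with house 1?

purple

The person in the black house is in house 4 (clue 7).
Clue 7: the person in the white house is in house 3.
House 1 vehicle: only convertible fits.
House 1's color must be purple (nothing else left).
House 2 color: only green fits.
From clue 5, the person who likes peaches must be in house 1.
The only favorite fruit still possible for house 2 is cherries.
So house 4 gets plums for favorite fruit.
Clue 2: the person who drives a hatchback is in house 2.
Clue 4: the person who drives a truck is in house 3.
So house 3 gets apples for favorite fruit.
That leaves coupe as the vehicle for house 4.
So: house 1 = peaches/convertible/purple, house 2 = cherries/hatchback/green, house 3 = apples/truck/white, house 4 = plums/coupe/black.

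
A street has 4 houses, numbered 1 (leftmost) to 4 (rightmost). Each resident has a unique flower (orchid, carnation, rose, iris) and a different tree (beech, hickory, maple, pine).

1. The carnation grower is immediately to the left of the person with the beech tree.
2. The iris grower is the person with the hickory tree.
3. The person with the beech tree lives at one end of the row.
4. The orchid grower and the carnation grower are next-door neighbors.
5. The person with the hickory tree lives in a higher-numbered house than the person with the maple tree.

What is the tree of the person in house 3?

pine

Clue 3: the person with the beech tree is in house 4.
Clue 1 places the carnation grower in house 3.
That leaves rose as the flower for house 1.
That leaves iris as the flower for house 2.
House 4's flower must be orchid (nothing else left).
The person with the hickory tree is in house 2 (clue 2).
The person with the maple tree is in house 1 (clue 5).
House 3's tree must be pine (nothing else left).
So: house 1 = rose/maple, house 2 = iris/hickory, house 3 = carnation/pine, house 4 = orchid/beech.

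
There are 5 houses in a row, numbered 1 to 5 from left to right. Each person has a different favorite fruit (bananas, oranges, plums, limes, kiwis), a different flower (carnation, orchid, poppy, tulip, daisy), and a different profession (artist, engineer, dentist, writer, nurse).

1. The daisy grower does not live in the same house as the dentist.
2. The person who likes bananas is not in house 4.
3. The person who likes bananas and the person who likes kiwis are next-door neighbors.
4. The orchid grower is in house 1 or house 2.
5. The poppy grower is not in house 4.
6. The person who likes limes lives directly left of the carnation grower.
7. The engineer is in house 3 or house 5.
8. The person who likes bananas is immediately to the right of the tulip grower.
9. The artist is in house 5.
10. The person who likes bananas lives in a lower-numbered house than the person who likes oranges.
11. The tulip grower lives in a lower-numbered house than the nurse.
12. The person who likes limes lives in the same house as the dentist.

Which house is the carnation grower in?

3

From clue 9, the artist must be in house 5.
House 3's profession must be engineer (nothing else left).
So house 4 gets daisy for flower.
The only flower still possible for house 5 is poppy.
So house 3 gets carnation for flower.
From clue 6, the person who likes limes must be in house 2.
By clue 12, the dentist is in house 2.
That leaves writer as the profession for house 1.
So house 4 gets nurse for profession.
The person who likes kiwis is in house 4 (clue 3).
From clue 8, the tulip grower must be in house 2.
That leaves plums as the favorite fruit for house 1.
That leaves bananas as the favorite fruit for house 3.
The only favorite fruit still possible for house 5 is oranges.
House 1 flower: only orchid fits.
So: house 1 = plums/orchid/writer, house 2 = limes/tulip/dentist, house 3 = bananas/carnation/engineer, house 4 = kiwis/daisy/nurse, house 5 = oranges/poppy/artist.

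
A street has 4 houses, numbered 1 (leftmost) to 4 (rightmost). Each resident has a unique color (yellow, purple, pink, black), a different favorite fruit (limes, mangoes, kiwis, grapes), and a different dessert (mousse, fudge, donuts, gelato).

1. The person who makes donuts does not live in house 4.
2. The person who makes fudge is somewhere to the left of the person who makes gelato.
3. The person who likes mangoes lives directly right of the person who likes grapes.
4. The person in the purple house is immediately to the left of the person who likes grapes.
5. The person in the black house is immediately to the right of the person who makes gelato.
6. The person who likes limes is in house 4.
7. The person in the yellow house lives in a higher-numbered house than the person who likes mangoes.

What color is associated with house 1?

purple

The person who likes limes is in house 4 (clue 6).
That leaves kiwis as the favorite fruit for house 1.
House 4 dessert: only mousse fits.
From clue 3, the person who likes mangoes must be in house 3.
Clue 3: the person who likes grapes is in house 2.
Clue 4 places the person in the purple house in house 1.
By clue 7, the person in the yellow house is in house 4.
House 2's color must be pink (nothing else left).
The only color still possible for house 3 is black.
Clue 5: the person who makes gelato is in house 2.
So house 3 gets donuts for dessert.
House 1 dessert: only fudge fits.
So: house 1 = purple/kiwis/fudge, house 2 = pink/grapes/gelato, house 3 = black/mangoes/donuts, house 4 = yellow/limes/mousse.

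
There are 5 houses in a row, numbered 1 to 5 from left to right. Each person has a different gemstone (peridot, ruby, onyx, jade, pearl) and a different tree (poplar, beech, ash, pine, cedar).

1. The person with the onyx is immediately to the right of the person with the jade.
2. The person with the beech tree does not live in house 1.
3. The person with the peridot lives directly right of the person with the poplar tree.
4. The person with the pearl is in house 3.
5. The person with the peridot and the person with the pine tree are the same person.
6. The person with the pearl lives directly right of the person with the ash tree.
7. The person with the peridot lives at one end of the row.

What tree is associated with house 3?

Clue 4: the person with the pearl is in house 3.
Clue 6: the person with the ash tree is in house 2.
Clue 7: the person with the peridot is in house 5.
Clue 1 places the person with the onyx in house 2.
Clue 1 places the person with the jade in house 1.
Clue 3: the person with the poplar tree is in house 4.
From clue 5, the person with the pine tree must be in house 5.
The only gemstone still possible for house 4 is ruby.
The only tree still possible for house 1 is cedar.
That leaves beech as the tree for house 3.
So: house 1 = jade/cedar, house 2 = onyx/ash, house 3 = pearl/beech, house 4 = ruby/poplar, house 5 = peridot/pine.

beech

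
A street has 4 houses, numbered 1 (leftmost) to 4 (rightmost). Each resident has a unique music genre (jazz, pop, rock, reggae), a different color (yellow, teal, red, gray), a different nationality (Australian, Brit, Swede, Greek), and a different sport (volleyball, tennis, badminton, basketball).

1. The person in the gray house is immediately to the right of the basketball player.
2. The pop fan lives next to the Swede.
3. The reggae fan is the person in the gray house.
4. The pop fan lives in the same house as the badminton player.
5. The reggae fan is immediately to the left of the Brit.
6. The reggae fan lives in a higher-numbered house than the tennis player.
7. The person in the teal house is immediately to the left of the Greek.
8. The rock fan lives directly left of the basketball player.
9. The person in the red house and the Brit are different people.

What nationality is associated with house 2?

Greek

By clue 3, the reggae fan is in house 3.
From clue 3, the person in the gray house must be in house 3.
The Brit is in house 4 (clue 5).
So house 4 gets yellow for color.
Clue 1: the basketball player is in house 2.
By clue 8, the rock fan is in house 1.
House 3's sport must be volleyball (nothing else left).
House 4 sport: only badminton fits.
From clue 4, the pop fan must be in house 4.
So house 2 gets jazz for music genre.
House 1 sport: only tennis fits.
From clue 2, the Swede must be in house 3.
House 1's nationality must be Australian (nothing else left).
So house 2 gets Greek for nationality.
The person in the teal house is in house 1 (clue 7).
So house 2 gets red for color.
So: house 1 = rock/teal/Australian/tennis, house 2 = jazz/red/Greek/basketball, house 3 = reggae/gray/Swede/volleyball, house 4 = pop/yellow/Brit/badminton.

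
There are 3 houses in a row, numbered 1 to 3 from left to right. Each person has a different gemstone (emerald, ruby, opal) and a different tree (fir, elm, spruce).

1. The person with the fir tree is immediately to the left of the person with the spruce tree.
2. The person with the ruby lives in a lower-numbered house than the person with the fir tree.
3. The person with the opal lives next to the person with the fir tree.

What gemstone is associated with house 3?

opal

By clue 2, the person with the ruby is in house 1.
By clue 2, the person with the fir tree is in house 2.
That leaves emerald as the gemstone for house 2.
That leaves opal as the gemstone for house 3.
House 1's tree must be elm (nothing else left).
The only tree still possible for house 3 is spruce.
So: house 1 = ruby/elm, house 2 = emerald/fir, house 3 = opal/spruce.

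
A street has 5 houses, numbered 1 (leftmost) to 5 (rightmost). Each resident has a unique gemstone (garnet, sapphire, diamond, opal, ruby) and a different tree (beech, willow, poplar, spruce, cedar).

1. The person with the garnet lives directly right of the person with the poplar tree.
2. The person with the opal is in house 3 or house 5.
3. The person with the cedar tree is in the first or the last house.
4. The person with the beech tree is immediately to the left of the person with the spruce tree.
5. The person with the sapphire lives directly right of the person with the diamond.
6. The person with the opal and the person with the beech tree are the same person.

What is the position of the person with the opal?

From clue 6, the person with the opal must be in house 3.
The person with the beech tree is in house 3 (clue 6).
Clue 4 places the person with the spruce tree in house 4.
House 2's tree must be willow (nothing else left).
House 5's tree must be cedar (nothing else left).
Clue 1: the person with the garnet is in house 2.
House 5 gemstone: only sapphire fits.
So house 1 gets poplar for tree.
The person with the diamond is in house 4 (clue 5).
The only gemstone still possible for house 1 is ruby.
So: house 1 = ruby/poplar, house 2 = garnet/willow, house 3 = opal/beech, house 4 = diamond/spruce, house 5 = sapphire/cedar.

3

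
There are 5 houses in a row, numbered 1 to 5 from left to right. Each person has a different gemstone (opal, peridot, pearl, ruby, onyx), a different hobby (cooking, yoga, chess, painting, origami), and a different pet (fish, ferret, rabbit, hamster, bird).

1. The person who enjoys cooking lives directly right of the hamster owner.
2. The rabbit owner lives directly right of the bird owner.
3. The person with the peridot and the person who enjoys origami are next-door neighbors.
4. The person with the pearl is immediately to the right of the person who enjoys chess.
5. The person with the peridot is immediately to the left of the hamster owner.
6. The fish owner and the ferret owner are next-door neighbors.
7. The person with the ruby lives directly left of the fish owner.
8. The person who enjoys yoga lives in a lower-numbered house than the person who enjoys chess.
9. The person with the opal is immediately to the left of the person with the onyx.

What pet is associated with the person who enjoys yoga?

ferret

The person with the pearl is narrowed to house 3 or 4 or 5; consider each.
Placing it in house 4 and house 5 leads to a contradiction, so it's in house 3.
By clue 4, the person who enjoys chess is in house 2.
Clue 8: the person who enjoys yoga is in house 1.
The only gemstone still possible for house 5 is onyx.
Clue 3: the person with the peridot is in house 2.
From clue 3, the person who enjoys origami must be in house 3.
Clue 5 places the hamster owner in house 3.
From clue 9, the person with the opal must be in house 4.
House 1's gemstone must be ruby (nothing else left).
The person who enjoys cooking is in house 4 (clue 1).
From clue 7, the fish owner must be in house 2.
The only hobby still possible for house 5 is painting.
The only pet still possible for house 5 is rabbit.
By clue 2, the bird owner is in house 4.
By clue 6, the ferret owner is in house 1.
So: house 1 = ruby/yoga/ferret, house 2 = peridot/chess/fish, house 3 = pearl/origami/hamster, house 4 = opal/cooking/bird, house 5 = onyx/painting/rabbit.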